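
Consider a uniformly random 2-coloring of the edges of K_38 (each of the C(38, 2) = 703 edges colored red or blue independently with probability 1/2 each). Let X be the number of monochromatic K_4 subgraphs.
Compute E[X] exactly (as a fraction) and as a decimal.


Let X = Σ_S X_S over the C(38, 4) = 73815 subsets S of size 4, where X_S = 1 if the K_4 on S is monochromatic.
For a fixed S, the K_4 on S has C(4, 2) = 6 edges. P[all 6 edges red] = (1/2)^6, and likewise for blue, so P[monochromatic] = 2·(1/2)^6 = 2^{1 − 6} = 1/32.
Summing: E[X] = C(38, 4) · 2^{1 − 6} = 73815 · 1/32 = 73815/32.
Numerically: E[X] ≈ 2306.718750.

E[X] = C(38,4)·2^(1−C(4,2)) = 73815/32 ≈ 2306.718750.


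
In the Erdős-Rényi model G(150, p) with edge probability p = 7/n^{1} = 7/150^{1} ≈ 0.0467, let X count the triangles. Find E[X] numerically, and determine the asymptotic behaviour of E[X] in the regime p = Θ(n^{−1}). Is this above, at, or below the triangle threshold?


Number of potential triangles: C(150, 3) = 551300.
Each occurs with probability p³ ≈ (0.0467)³ ≈ 1.01630e-04.
By linearity: E[X] = C(150, 3)·p³ ≈ 551300 · 1.01630e-04 ≈ 56.028.
Here α = 1, so p = 7/n is exactly at the triangle threshold p ~ 1/n. Asymptotically E[X] → c³/6 = 7³/6 = 343/6 ≈ 57.167, a bounded constant. In this regime the triangle count is asymptotically Poisson(c³/6).

E[X] ≈ 56.028; in regime p = Θ(1/n^{1}) E[X] stays bounded (at the triangle threshold p ~ 1/n).


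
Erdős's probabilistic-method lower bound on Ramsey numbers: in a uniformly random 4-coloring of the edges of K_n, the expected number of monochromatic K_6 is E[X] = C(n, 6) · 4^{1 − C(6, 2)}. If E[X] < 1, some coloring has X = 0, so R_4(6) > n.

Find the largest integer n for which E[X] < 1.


We need C(n, 6) · 4^{1 − 15} < 1, i.e. C(n, 6) < 4^{15 − 1} = 268435456.
Check values of n near the boundary:
  n = 77: C(77, 6) = 237093780; 237093780 < 268435456? YES
  n = 78: C(78, 6) = 256851595; 256851595 < 268435456? YES
  n = 79: C(79, 6) = 277962685; 277962685 < 268435456? NO
The largest n with C(n, 6) < 268435456 is n = 78 (where E[X] = 256851595/268435456 ≈ 0.957). Hence R_4(6) > 78, i.e. R_4(6) ≥ 79.

Largest n = 78; hence R_4(6) > 78.


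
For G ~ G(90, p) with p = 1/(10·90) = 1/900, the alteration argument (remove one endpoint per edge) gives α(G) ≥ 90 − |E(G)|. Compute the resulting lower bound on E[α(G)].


E[|E(G)|] = C(90, 2)·p = 4005 · (1/900) = 89/20.
E[α(G)] ≥ n − E[|E(G)|] = 90 − 89/20 = 1711/20.
Numerically: ≈ 85.550000.
(This is only a lower bound; the true E[α(G)] may be larger.)

E[α(G)] ≥ 1711/20 ≈ 85.550000.


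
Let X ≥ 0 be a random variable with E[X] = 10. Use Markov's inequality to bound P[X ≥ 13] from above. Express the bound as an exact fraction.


μ = E[X] = 10, a = 13.
Markov: P[X ≥ 13] ≤ μ/a = (10)/13 = 10/13.
Numerically: ≈ 0.769.
(Since a = 13 > μ = 10.000, the bound 10/13 is < 1 and informative.)

P[X ≥ 13] ≤ 10/13 ≈ 0.769.


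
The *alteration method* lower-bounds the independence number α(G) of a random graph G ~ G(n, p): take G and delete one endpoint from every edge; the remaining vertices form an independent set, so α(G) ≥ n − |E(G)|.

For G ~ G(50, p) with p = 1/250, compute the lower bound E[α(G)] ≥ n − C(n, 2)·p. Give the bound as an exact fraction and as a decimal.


E[|E(G)|] = C(50, 2)·p = 1225 · (1/250) = 49/10.
E[α(G)] ≥ n − E[|E(G)|] = 50 − 49/10 = 451/10.
Numerically: ≈ 45.1000.
(This is only a lower bound; the true E[α(G)] may be larger.)

E[α(G)] ≥ 451/10 ≈ 45.1000.


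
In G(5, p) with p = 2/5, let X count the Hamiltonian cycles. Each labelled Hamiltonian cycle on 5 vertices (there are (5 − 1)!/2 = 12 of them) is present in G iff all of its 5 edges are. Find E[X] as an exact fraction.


K_5 has (5 − 1)!/2 = 12 labelled Hamiltonian cycles.
For each such Hamiltonian cycle H, let X_H = 1 if all 5 edges of H are present in G. Then P[X_H = 1] = p^{5} = (2/5)^{5} = 32/3125.
By linearity of expectation: E[X] = Σ_H E[X_H] = 12 · p^{5} = 12 · 32/3125 = 384/3125.
Numerically: E[X] ≈ 0.12288.

E[X] = 12 · (2/5)^{5} = 384/3125 ≈ 0.12288.


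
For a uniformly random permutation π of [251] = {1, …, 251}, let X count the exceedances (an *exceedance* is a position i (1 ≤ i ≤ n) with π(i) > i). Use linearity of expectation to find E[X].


Write X = Σ_{i=1}^{251} X_i, where X_i = 1_{π(i) > i}.
For each fixed i, π(i) is uniform over {1, …, 251} (marginal of a uniform permutation), so P[π(i) > i] = (n − i)/n. Summing: Σ_{i=1}^{251} (n − i)/n = (0 + 1 + … + 250)/251 = 251(251 − 1)/(2·251) = (251 − 1)/2.
Hence E[X] = Σ_{i=1}^{251} (251 − i)/251 = 125 ≈ 125.00000.

E[X] = 125 = 125.00000.


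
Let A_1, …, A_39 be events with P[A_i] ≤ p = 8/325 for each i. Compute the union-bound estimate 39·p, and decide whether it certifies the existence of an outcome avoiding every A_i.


Union bound: P[∪_{i=1}^{39} A_i] ≤ Σ_i P[A_i] ≤ 39·p = 39·(8/325) = 24/25.
Numerically: 24/25 ≈ 0.9600.
Is 24/25 < 1? YES.
Since P[∪ A_i] ≤ 24/25 < 1, the complement has P[∩ A_i^c] ≥ 1 − 24/25 = 1/25 > 0, so some outcome avoids every A_i.

39·p = 24/25 ≈ 0.9600; existence CERTIFIED by the union bound.


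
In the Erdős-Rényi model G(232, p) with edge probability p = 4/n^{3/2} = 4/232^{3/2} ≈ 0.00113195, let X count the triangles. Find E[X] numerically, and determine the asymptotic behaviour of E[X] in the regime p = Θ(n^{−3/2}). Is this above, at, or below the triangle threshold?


Number of potential triangles: C(232, 3) = 2054360.
Each occurs with probability p³ ≈ (0.00113195)³ ≈ 1.45038748e-09.
By linearity: E[X] = C(232, 3)·p³ ≈ 2054360 · 1.45038748e-09 ≈ 0.002980.
Since α = 3/2 > 1, p = c/n^{3/2} = o(1/n) is below the triangle threshold p ~ 1/n. Asymptotically E[X] ~ (c³/6)·n^{3(1−α)} = (4³/6)·n^{-1.5} → 0, so by Markov's inequality G has no triangles w.h.p.

E[X] ≈ 0.002980; in regime p = Θ(1/n^{3/2}) E[X] tends to 0 (below the triangle threshold p ~ 1/n).


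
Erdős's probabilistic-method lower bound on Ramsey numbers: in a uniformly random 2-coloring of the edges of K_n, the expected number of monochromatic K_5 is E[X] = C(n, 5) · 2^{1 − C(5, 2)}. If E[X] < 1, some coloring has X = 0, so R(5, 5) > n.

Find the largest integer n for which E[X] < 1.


We need C(n, 5) · 2^{1 − 10} < 1, i.e. C(n, 5) < 2^{10 − 1} = 512.
Check values of n near the boundary:
  n = 7: C(7, 5) = 21; 21 < 512? YES
  n = 8: C(8, 5) = 56; 56 < 512? YES
  n = 9: C(9, 5) = 126; 126 < 512? YES
  n = 10: C(10, 5) = 252; 252 < 512? YES
  n = 11: C(11, 5) = 462; 462 < 512? YES
  n = 12: C(12, 5) = 792; 792 < 512? NO
  n = 13: C(13, 5) = 1287; 1287 < 512? NO
  n = 14: C(14, 5) = 2002; 2002 < 512? NO
The largest n with C(n, 5) < 512 is n = 11 (where E[X] = 231/256 ≈ 0.902). Hence R(5, 5) > 11, i.e. R(5, 5) ≥ 12.

Largest n = 11; hence R(5, 5) > 11.


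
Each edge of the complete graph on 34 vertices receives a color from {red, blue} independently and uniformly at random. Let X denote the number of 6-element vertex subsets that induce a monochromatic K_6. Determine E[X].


Let X = Σ_S X_S over the C(34, 6) = 1344904 subsets S of size 6, where X_S = 1 if the K_6 on S is monochromatic.
For a fixed S, the K_6 on S has C(6, 2) = 15 edges. P[all 15 edges red] = (1/2)^15, and likewise for blue, so P[monochromatic] = 2·(1/2)^15 = 2^{1 − 15} = 1/16384.
By linearity of expectation: E[X] = C(34, 6) · 2^{1 − 15} = 1344904 · 1/16384 = 168113/2048.
Numerically: E[X] ≈ 82.086.

E[X] = C(34,6)·2^(1−C(6,2)) = 168113/2048 ≈ 82.086.


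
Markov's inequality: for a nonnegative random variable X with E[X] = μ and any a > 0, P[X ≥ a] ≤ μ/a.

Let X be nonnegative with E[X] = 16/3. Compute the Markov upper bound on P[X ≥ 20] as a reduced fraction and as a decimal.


μ = E[X] = 16/3, a = 20.
Markov: P[X ≥ 20] ≤ μ/a = (16/3)/20 = 4/15.
Numerically: ≈ 0.267.
(Since a = 20 > μ = 5.333, the bound 4/15 is < 1 and informative.)

P[X ≥ 20] ≤ 4/15 ≈ 0.267.


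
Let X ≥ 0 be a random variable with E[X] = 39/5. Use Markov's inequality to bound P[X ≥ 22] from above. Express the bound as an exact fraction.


μ = E[X] = 39/5, a = 22.
Markov: P[X ≥ 22] ≤ μ/a = (39/5)/22 = 39/110.
Numerically: ≈ 0.3545.
(Since a = 22 > μ = 7.8000, the bound 39/110 is < 1 and informative.)

P[X ≥ 22] ≤ 39/110 ≈ 0.3545.


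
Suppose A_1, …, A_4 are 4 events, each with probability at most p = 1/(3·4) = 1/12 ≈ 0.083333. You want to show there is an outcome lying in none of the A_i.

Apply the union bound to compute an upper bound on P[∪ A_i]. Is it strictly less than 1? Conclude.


Union bound: P[∪_{i=1}^{4} A_i] ≤ Σ_i P[A_i] ≤ 4·p = 4·(1/12) = 1/3.
Numerically: 1/3 ≈ 0.333333.
Is 1/3 < 1? YES.
Since P[∪ A_i] ≤ 1/3 < 1, the complement has P[∩ A_i^c] ≥ 1 − 1/3 = 2/3 > 0, so some outcome avoids every A_i.

4·p = 1/3 ≈ 0.333333; existence CERTIFIED by the union bound.


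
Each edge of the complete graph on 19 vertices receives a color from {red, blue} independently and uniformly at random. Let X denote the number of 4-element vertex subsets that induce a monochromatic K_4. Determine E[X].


Let X = Σ_S X_S over the C(19, 4) = 3876 subsets S of size 4, where X_S = 1 if the K_4 on S is monochromatic.
For a fixed S, the K_4 on S has C(4, 2) = 6 edges. P[all 6 edges red] = (1/2)^6, and likewise for blue, so P[monochromatic] = 2·(1/2)^6 = 2^{1 − 6} = 1/32.
By linearity: E[X] = C(19, 4) · 2^{1 − 6} = 3876 · 1/32 = 969/8.
Numerically: E[X] ≈ 121.12500.

E[X] = C(19,4)·2^(1−C(4,2)) = 969/8 ≈ 121.12500.


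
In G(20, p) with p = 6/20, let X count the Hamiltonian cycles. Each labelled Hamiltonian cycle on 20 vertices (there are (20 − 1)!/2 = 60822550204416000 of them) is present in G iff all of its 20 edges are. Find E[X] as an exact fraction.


K_20 has (20 − 1)!/2 = 60822550204416000 labelled Hamiltonian cycles.
For each such Hamiltonian cycle H, let X_H = 1 if all 20 edges of H are present in G. Then P[X_H = 1] = p^{20} = (3/10)^{20} = 3486784401/100000000000000000000.
By linearity: E[X] = Σ_H E[X_H] = 60822550204416000 · p^{20} = 60822550204416000 · 3486784401/100000000000000000000 = 51776152168407487821/24414062500000.
Numerically: E[X] ≈ 2.12e+06.

E[X] = 60822550204416000 · (3/10)^{20} = 51776152168407487821/24414062500000 ≈ 2.12e+06.


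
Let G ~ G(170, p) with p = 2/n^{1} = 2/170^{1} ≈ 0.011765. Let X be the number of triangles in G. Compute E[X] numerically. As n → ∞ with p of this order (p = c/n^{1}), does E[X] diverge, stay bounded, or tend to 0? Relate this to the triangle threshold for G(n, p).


Number of potential triangles: C(170, 3) = 804440.
Each occurs with probability p³ ≈ (0.011765)³ ≈ 1.6283330e-06.
By linearity: E[X] = C(170, 3)·p³ ≈ 804440 · 1.6283330e-06 ≈ 1.30990.
Here α = 1, so p = 2/n is exactly at the triangle threshold p ~ 1/n. Asymptotically E[X] → c³/6 = 2³/6 = 4/3 ≈ 1.33333, a bounded constant. In this regime the triangle count is asymptotically Poisson(c³/6).

E[X] ≈ 1.30990; in regime p = Θ(1/n^{1}) E[X] stays bounded (at the triangle threshold p ~ 1/n).


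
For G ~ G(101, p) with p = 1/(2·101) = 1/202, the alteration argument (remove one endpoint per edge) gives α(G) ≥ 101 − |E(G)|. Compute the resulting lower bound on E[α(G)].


E[|E(G)|] = C(101, 2)·p = 5050 · (1/202) = 25.
E[α(G)] ≥ n − E[|E(G)|] = 101 − 25 = 76.
Numerically: ≈ 76.000.
(This is only a lower bound; the true E[α(G)] may be larger.)

E[α(G)] ≥ 76 ≈ 76.000.


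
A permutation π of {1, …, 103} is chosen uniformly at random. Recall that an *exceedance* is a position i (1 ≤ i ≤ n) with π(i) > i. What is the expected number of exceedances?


Write X = Σ_{i=1}^{103} X_i, where X_i = 1_{π(i) > i}.
For each fixed i, π(i) is uniform over {1, …, 103} (marginal of a uniform permutation), so P[π(i) > i] = (n − i)/n. Summing: Σ_{i=1}^{103} (n − i)/n = (0 + 1 + … + 102)/103 = 103(103 − 1)/(2·103) = (103 − 1)/2.
Hence E[X] = Σ_{i=1}^{103} (103 − i)/103 = 51 ≈ 51.000.

E[X] = 51 = 51.000.


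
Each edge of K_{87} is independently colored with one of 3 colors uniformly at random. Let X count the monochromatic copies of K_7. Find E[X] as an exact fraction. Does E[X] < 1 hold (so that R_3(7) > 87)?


E[X] = C(87, 7) · 3^{1 − 21} = 5843355957 · 3^{−20} = 5843355957/3486784401.
As a reduced fraction: E[X] = 72140197/43046721 ≈ 1.6759.
Is E[X] < 1? NO.
Since E[X] ≥ 1, the first-moment bound is inconclusive at n = 87; it does NOT by itself certify R_3(7) > 87.

E[X] = 72140197/43046721 ≈ 1.6759; E[X] ≥ 1; first-moment method inconclusive here.


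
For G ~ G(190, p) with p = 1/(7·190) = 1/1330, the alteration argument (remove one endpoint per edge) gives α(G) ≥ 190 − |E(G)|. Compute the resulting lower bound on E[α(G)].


E[|E(G)|] = C(190, 2)·p = 17955 · (1/1330) = 27/2.
E[α(G)] ≥ n − E[|E(G)|] = 190 − 27/2 = 353/2.
Numerically: ≈ 176.50000.
(This is only a lower bound; the true E[α(G)] may be larger.)

E[α(G)] ≥ 353/2 ≈ 176.50000.


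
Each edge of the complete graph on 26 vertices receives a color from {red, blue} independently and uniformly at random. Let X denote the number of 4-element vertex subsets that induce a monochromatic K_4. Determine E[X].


Let X = Σ_S X_S over the C(26, 4) = 14950 subsets S of size 4, where X_S = 1 if the K_4 on S is monochromatic.
For a fixed S, the K_4 on S has C(4, 2) = 6 edges. P[all 6 edges red] = (1/2)^6, and likewise for blue, so P[monochromatic] = 2·(1/2)^6 = 2^{1 − 6} = 1/32.
Summing: E[X] = C(26, 4) · 2^{1 − 6} = 14950 · 1/32 = 7475/16.
Numerically: E[X] ≈ 467.187500.

E[X] = C(26,4)·2^(1−C(4,2)) = 7475/16 ≈ 467.187500.


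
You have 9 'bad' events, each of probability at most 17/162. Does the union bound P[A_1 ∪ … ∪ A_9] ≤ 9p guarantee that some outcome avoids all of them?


Union bound: P[∪_{i=1}^{9} A_i] ≤ Σ_i P[A_i] ≤ 9·p = 9·(17/162) = 17/18.
Numerically: 17/18 ≈ 0.9444444.
Is 17/18 < 1? YES.
Since P[∪ A_i] ≤ 17/18 < 1, the complement has P[∩ A_i^c] ≥ 1 − 17/18 = 1/18 > 0, so some outcome avoids every A_i.

9·p = 17/18 ≈ 0.9444444; existence CERTIFIED by the union bound.


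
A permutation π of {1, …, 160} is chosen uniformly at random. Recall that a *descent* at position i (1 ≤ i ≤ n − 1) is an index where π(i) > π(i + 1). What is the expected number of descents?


Write X = Σ X_I over i = 1, …, 159, with X_I the indicator of one descent.
There are 159 indicators.
For each fixed i, the pair (π(i), π(i+1)) is a uniformly random ordered pair of distinct values from {1, …, 160}; by symmetry P[π(i) > π(i+1)] = 1/2.
By linearity: E[X] = 159 · (1/2) = (160 − 1) · (1/2) = 159/2 ≈ 79.500.

E[X] = 159/2 = 79.500.


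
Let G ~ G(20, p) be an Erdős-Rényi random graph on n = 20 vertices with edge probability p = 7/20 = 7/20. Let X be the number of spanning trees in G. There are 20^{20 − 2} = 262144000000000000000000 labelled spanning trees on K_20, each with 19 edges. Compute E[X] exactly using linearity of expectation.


K_20 has 20^{20 − 2} = 262144000000000000000000 labelled spanning trees.
For each such spanning tree H, let X_H = 1 if all 19 edges of H are present in G. Then P[X_H = 1] = p^{19} = (7/20)^{19} = 11398895185373143/5242880000000000000000000.
By linearity of expectation: E[X] = Σ_H E[X_H] = 262144000000000000000000 · p^{19} = 262144000000000000000000 · 11398895185373143/5242880000000000000000000 = 11398895185373143/20.
Numerically: E[X] ≈ 5.6994e+14.

E[X] = 262144000000000000000000 · (7/20)^{19} = 11398895185373143/20 ≈ 5.6994e+14.


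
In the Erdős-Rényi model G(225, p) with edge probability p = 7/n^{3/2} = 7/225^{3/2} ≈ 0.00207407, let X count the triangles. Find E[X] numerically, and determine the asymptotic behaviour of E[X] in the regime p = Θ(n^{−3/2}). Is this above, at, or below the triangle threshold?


Number of potential triangles: C(225, 3) = 1873200.
Each occurs with probability p³ ≈ (0.00207407)³ ≈ 8.92221714e-09.
By linearity: E[X] = C(225, 3)·p³ ≈ 1873200 · 8.92221714e-09 ≈ 0.016713.
Since α = 3/2 > 1, p = c/n^{3/2} = o(1/n) is below the triangle threshold p ~ 1/n. Asymptotically E[X] ~ (c³/6)·n^{3(1−α)} = (7³/6)·n^{-1.5} → 0, so by Markov's inequality G has no triangles w.h.p.

E[X] ≈ 0.016713; in regime p = Θ(1/n^{3/2}) E[X] tends to 0 (below the triangle threshold p ~ 1/n).


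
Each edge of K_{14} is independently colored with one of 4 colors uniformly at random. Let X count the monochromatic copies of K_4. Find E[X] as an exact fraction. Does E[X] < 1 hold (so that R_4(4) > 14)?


E[X] = C(14, 4) · 4^{1 − 6} = 1001 · 4^{−5} = 1001/1024.
As a reduced fraction: E[X] = 1001/1024 ≈ 0.97754.
Is E[X] < 1? YES.
Since E[X] < 1, there exists a 4-coloring of K_{14} with no monochromatic K_4; hence R_4(4) > 14.

E[X] = 1001/1024 ≈ 0.97754; E[X] < 1, so R_4(4) > 14.


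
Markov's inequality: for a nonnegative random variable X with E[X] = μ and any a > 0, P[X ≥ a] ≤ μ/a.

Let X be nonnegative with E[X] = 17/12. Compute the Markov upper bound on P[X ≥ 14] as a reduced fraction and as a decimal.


μ = E[X] = 17/12, a = 14.
Markov: P[X ≥ 14] ≤ μ/a = (17/12)/14 = 17/168.
Numerically: ≈ 0.101.
(Since a = 14 > μ = 1.417, the bound 17/168 is < 1 and informative.)

P[X ≥ 14] ≤ 17/168 ≈ 0.101.


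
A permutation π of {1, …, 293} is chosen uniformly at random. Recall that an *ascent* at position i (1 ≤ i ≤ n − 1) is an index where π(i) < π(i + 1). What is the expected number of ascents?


Write X = Σ X_I over i = 1, …, 292, with X_I the indicator of one ascent.
There are 292 indicators.
For each fixed i, the pair (π(i), π(i+1)) is a uniformly random ordered pair of distinct values from {1, …, 293}; by symmetry P[π(i) < π(i+1)] = 1/2.
By linearity: E[X] = 292 · (1/2) = (293 − 1) · (1/2) = 146 ≈ 146.000.

E[X] = 146 = 146.000.


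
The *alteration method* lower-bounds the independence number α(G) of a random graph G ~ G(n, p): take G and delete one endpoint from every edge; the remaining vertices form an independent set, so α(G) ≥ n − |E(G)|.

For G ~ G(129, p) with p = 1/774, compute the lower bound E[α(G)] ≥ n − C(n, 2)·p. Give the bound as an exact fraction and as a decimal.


E[|E(G)|] = C(129, 2)·p = 8256 · (1/774) = 32/3.
E[α(G)] ≥ n − E[|E(G)|] = 129 − 32/3 = 355/3.
Numerically: ≈ 118.333333.
(This is only a lower bound; the true E[α(G)] may be larger.)

E[α(G)] ≥ 355/3 ≈ 118.333333.


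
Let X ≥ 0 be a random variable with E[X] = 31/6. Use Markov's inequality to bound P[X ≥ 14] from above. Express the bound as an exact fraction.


μ = E[X] = 31/6, a = 14.
Markov: P[X ≥ 14] ≤ μ/a = (31/6)/14 = 31/84.
Numerically: ≈ 0.36905.
(Since a = 14 > μ = 5.16667, the bound 31/84 is < 1 and informative.)

P[X ≥ 14] ≤ 31/84 ≈ 0.36905.


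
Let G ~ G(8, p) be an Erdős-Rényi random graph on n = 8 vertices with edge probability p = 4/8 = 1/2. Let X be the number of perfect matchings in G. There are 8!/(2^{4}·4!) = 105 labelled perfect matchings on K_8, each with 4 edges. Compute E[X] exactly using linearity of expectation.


K_8 has 8!/(2^{4}·4!) = 105 labelled perfect matchings.
For each such perfect matching H, let X_H = 1 if all 4 edges of H are present in G. Then P[X_H = 1] = p^{4} = (1/2)^{4} = 1/16.
By linearity of expectation: E[X] = Σ_H E[X_H] = 105 · p^{4} = 105 · 1/16 = 105/16.
Numerically: E[X] ≈ 6.562.

E[X] = 105 · (1/2)^{4} = 105/16 ≈ 6.562.


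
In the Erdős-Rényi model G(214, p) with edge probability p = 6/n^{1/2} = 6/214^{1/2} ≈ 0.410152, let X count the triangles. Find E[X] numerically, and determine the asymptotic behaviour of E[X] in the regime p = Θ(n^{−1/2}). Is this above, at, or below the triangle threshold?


Number of potential triangles: C(214, 3) = 1610564.
Each occurs with probability p³ ≈ (0.410152)³ ≈ 6.89974581e-02.
By linearity: E[X] = C(214, 3)·p³ ≈ 1610564 · 6.89974581e-02 ≈ 111124.822035.
Since α = 1/2 < 1, p = c/n^{1/2} ≫ 1/n is above the triangle threshold p ~ 1/n. Asymptotically E[X] ~ (c³/6)·n^{3(1−α)} = (6³/6)·n^{1.5} → ∞; triangles are abundant w.h.p.

E[X] ≈ 111124.822035; in regime p = Θ(1/n^{1/2}) E[X] diverges (above the triangle threshold p ~ 1/n).


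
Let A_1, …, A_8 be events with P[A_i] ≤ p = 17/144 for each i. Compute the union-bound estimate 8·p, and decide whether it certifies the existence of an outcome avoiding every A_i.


Union bound: P[∪_{i=1}^{8} A_i] ≤ Σ_i P[A_i] ≤ 8·p = 8·(17/144) = 17/18.
Numerically: 17/18 ≈ 0.944444.
Is 17/18 < 1? YES.
Since P[∪ A_i] ≤ 17/18 < 1, the complement has P[∩ A_i^c] ≥ 1 − 17/18 = 1/18 > 0, so some outcome avoids every A_i.

8·p = 17/18 ≈ 0.944444; existence CERTIFIED by the union bound.


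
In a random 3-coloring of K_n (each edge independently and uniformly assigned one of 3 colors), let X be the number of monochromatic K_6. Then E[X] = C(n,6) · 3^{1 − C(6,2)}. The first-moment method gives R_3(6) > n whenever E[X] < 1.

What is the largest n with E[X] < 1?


We need C(n, 6) · 3^{1 − 15} < 1, i.e. C(n, 6) < 3^{15 − 1} = 4782969.
Check values of n near the boundary:
  n = 40: C(40, 6) = 3838380; 3838380 < 4782969? YES
  n = 41: C(41, 6) = 4496388; 4496388 < 4782969? YES
  n = 42: C(42, 6) = 5245786; 5245786 < 4782969? NO
The largest n with C(n, 6) < 4782969 is n = 41 (where E[X] = 1498796/1594323 ≈ 0.94008). Hence R_3(6) > 41, i.e. R_3(6) ≥ 42.

Largest n = 41; hence R_3(6) > 41.


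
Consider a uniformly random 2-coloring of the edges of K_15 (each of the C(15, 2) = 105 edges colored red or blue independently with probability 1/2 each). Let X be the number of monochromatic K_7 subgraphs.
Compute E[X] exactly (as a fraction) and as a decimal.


Let X = Σ_S X_S over the C(15, 7) = 6435 subsets S of size 7, where X_S = 1 if the K_7 on S is monochromatic.
For a fixed S, the K_7 on S has C(7, 2) = 21 edges. P[all 21 edges red] = (1/2)^21, and likewise for blue, so P[monochromatic] = 2·(1/2)^21 = 2^{1 − 21} = 1/1048576.
By linearity: E[X] = C(15, 7) · 2^{1 − 21} = 6435 · 1/1048576 = 6435/1048576.
Numerically: E[X] ≈ 0.00614.

E[X] = C(15,7)·2^(1−C(7,2)) = 6435/1048576 ≈ 0.00614.


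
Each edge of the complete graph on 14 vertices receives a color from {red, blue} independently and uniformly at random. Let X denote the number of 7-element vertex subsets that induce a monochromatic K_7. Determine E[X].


Let X = Σ_S X_S over the C(14, 7) = 3432 subsets S of size 7, where X_S = 1 if the K_7 on S is monochromatic.
For a fixed S, the K_7 on S has C(7, 2) = 21 edges. P[all 21 edges red] = (1/2)^21, and likewise for blue, so P[monochromatic] = 2·(1/2)^21 = 2^{1 − 21} = 1/1048576.
By linearity: E[X] = C(14, 7) · 2^{1 − 21} = 3432 · 1/1048576 = 429/131072.
Numerically: E[X] ≈ 0.00327.

E[X] = C(14,7)·2^(1−C(7,2)) = 429/131072 ≈ 0.00327.


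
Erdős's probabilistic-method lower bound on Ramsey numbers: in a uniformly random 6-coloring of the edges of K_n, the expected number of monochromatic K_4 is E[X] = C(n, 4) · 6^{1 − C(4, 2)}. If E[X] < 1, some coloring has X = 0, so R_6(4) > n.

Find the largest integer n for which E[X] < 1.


We need C(n, 4) · 6^{1 − 6} < 1, i.e. C(n, 4) < 6^{6 − 1} = 7776.
Check values of n near the boundary:
  n = 20: C(20, 4) = 4845; 4845 < 7776? YES
  n = 21: C(21, 4) = 5985; 5985 < 7776? YES
  n = 22: C(22, 4) = 7315; 7315 < 7776? YES
  n = 23: C(23, 4) = 8855; 8855 < 7776? NO
The largest n with C(n, 4) < 7776 is n = 22 (where E[X] = 7315/7776 ≈ 0.940715). Hence R_6(4) > 22, i.e. R_6(4) ≥ 23.

Largest n = 22; hence R_6(4) > 22.


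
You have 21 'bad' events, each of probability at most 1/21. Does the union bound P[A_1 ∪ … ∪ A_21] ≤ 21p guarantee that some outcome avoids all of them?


Union bound: P[∪_{i=1}^{21} A_i] ≤ Σ_i P[A_i] ≤ 21·p = 21·(1/21) = 1.
Numerically: 1 ≈ 1.000.
Is 1 < 1? NO.
Since the bound 1 is ≥ 1, the union bound is uninformative here; it does NOT by itself certify existence.

21·p = 1 ≈ 1.000; existence NOT certified by the union bound.


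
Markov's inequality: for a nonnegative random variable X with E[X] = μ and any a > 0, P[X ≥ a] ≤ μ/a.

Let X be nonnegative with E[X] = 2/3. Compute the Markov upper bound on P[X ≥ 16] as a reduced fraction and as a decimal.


μ = E[X] = 2/3, a = 16.
Markov: P[X ≥ 16] ≤ μ/a = (2/3)/16 = 1/24.
Numerically: ≈ 0.04167.
(Since a = 16 > μ = 0.66667, the bound 1/24 is < 1 and informative.)

P[X ≥ 16] ≤ 1/24 ≈ 0.04167.


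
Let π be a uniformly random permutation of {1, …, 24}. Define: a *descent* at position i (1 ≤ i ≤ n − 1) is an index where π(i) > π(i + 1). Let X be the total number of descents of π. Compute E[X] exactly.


Write X = Σ X_I over i = 1, …, 23, with X_I the indicator of one descent.
There are 23 indicators.
For each fixed i, the pair (π(i), π(i+1)) is a uniformly random ordered pair of distinct values from {1, …, 24}; by symmetry P[π(i) > π(i+1)] = 1/2.
By linearity: E[X] = 23 · (1/2) = (24 − 1) · (1/2) = 23/2 ≈ 11.500000.

E[X] = 23/2 = 11.500000.


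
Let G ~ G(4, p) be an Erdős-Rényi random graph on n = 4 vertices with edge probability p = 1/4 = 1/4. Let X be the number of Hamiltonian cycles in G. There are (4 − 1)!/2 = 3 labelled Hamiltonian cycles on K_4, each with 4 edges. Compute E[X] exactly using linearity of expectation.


K_4 has (4 − 1)!/2 = 3 labelled Hamiltonian cycles.
For each such Hamiltonian cycle H, let X_H = 1 if all 4 edges of H are present in G. Then P[X_H = 1] = p^{4} = (1/4)^{4} = 1/256.
By linearity: E[X] = Σ_H E[X_H] = 3 · p^{4} = 3 · 1/256 = 3/256.
Numerically: E[X] ≈ 0.01172.

E[X] = 3 · (1/4)^{4} = 3/256 ≈ 0.01172.


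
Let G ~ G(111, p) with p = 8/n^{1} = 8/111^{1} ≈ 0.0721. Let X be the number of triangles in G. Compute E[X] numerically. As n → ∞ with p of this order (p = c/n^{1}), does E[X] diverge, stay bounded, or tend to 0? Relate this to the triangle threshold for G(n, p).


Number of potential triangles: C(111, 3) = 221815.
Each occurs with probability p³ ≈ (0.0721)³ ≈ 3.74370e-04.
By linearity: E[X] = C(111, 3)·p³ ≈ 221815 · 3.74370e-04 ≈ 83.041.
Here α = 1, so p = 8/n is exactly at the triangle threshold p ~ 1/n. Asymptotically E[X] → c³/6 = 8³/6 = 256/3 ≈ 85.333, a bounded constant. In this regime the triangle count is asymptotically Poisson(c³/6).

E[X] ≈ 83.041; in regime p = Θ(1/n^{1}) E[X] stays bounded (at the triangle threshold p ~ 1/n).


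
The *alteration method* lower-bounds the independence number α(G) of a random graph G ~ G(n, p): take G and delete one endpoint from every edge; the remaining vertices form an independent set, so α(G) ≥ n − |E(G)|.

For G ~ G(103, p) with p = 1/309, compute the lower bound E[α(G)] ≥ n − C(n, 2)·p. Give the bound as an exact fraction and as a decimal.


E[|E(G)|] = C(103, 2)·p = 5253 · (1/309) = 17.
E[α(G)] ≥ n − E[|E(G)|] = 103 − 17 = 86.
Numerically: ≈ 86.00000.
(This is only a lower bound; the true E[α(G)] may be larger.)

E[α(G)] ≥ 86 ≈ 86.00000.


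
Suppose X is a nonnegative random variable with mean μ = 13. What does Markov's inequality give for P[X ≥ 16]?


μ = E[X] = 13, a = 16.
Markov: P[X ≥ 16] ≤ μ/a = (13)/16 = 13/16.
Numerically: ≈ 0.81250.
(Since a = 16 > μ = 13.00000, the bound 13/16 is < 1 and informative.)

P[X ≥ 16] ≤ 13/16 ≈ 0.81250.


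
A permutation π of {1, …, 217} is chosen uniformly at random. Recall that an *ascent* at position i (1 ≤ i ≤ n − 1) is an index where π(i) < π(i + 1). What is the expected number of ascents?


Write X = Σ X_I over i = 1, …, 216, with X_I the indicator of one ascent.
There are 216 indicators.
For each fixed i, the pair (π(i), π(i+1)) is a uniformly random ordered pair of distinct values from {1, …, 217}; by symmetry P[π(i) < π(i+1)] = 1/2.
By linearity: E[X] = 216 · (1/2) = (217 − 1) · (1/2) = 108 ≈ 108.000000.

E[X] = 108 = 108.000000.


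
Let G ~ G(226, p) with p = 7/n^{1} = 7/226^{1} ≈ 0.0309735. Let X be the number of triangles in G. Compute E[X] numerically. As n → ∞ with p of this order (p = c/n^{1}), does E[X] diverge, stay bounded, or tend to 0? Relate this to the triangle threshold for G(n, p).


Number of potential triangles: C(226, 3) = 1898400.
Each occurs with probability p³ ≈ (0.0309735)³ ≈ 2.97145257e-05.
By linearity: E[X] = C(226, 3)·p³ ≈ 1898400 · 2.97145257e-05 ≈ 56.410056.
Here α = 1, so p = 7/n is exactly at the triangle threshold p ~ 1/n. Asymptotically E[X] → c³/6 = 7³/6 = 343/6 ≈ 57.166667, a bounded constant. In this regime the triangle count is asymptotically Poisson(c³/6).

E[X] ≈ 56.410056; in regime p = Θ(1/n^{1}) E[X] stays bounded (at the triangle threshold p ~ 1/n).


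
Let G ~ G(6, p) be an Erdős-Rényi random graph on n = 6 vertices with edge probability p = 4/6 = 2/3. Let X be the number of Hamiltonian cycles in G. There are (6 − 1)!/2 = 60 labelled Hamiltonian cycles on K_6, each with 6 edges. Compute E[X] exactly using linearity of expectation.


K_6 has (6 − 1)!/2 = 60 labelled Hamiltonian cycles.
For each such Hamiltonian cycle H, let X_H = 1 if all 6 edges of H are present in G. Then P[X_H = 1] = p^{6} = (2/3)^{6} = 64/729.
By linearity: E[X] = Σ_H E[X_H] = 60 · p^{6} = 60 · 64/729 = 1280/243.
Numerically: E[X] ≈ 5.27.

E[X] = 60 · (2/3)^{6} = 1280/243 ≈ 5.27.


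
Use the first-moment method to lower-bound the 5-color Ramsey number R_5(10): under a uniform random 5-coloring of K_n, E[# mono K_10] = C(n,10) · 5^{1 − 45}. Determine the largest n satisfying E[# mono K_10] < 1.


We need C(n, 10) · 5^{1 − 45} < 1, i.e. C(n, 10) < 5^{45 − 1} = 5684341886080801486968994140625.
Check values of n near the boundary:
  n = 5391: C(5391, 10) = 5666344714787188828795213697883; 5666344714787188828795213697883 < 5684341886080801486968994140625? YES
  n = 5392: C(5392, 10) = 5676873040158402483252283957448; 5676873040158402483252283957448 < 5684341886080801486968994140625? YES
  n = 5393: C(5393, 10) = 5687418968154238267170642278008; 5687418968154238267170642278008 < 5684341886080801486968994140625? NO
  n = 5394: C(5394, 10) = 5697982524930156243149785372878; 5697982524930156243149785372878 < 5684341886080801486968994140625? NO
The largest n with C(n, 10) < 5684341886080801486968994140625 is n = 5392 (where E[X] = 5676873040158402483252283957448/5684341886080801486968994140625 ≈ 0.9986861). Hence R_5(10) > 5392, i.e. R_5(10) ≥ 5393.

Largest n = 5392; hence R_5(10) > 5392.


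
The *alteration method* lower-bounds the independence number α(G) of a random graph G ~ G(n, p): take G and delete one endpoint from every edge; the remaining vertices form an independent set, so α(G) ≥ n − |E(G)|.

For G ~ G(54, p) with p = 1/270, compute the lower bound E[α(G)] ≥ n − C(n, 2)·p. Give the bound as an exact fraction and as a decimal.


E[|E(G)|] = C(54, 2)·p = 1431 · (1/270) = 53/10.
E[α(G)] ≥ n − E[|E(G)|] = 54 − 53/10 = 487/10.
Numerically: ≈ 48.7000.
(This is only a lower bound; the true E[α(G)] may be larger.)

E[α(G)] ≥ 487/10 ≈ 48.7000.


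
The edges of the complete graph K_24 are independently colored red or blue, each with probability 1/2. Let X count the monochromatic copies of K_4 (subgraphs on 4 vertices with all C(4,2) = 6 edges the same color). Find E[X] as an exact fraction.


Let X = Σ_S X_S over the C(24, 4) = 10626 subsets S of size 4, where X_S = 1 if the K_4 on S is monochromatic.
For a fixed S, the K_4 on S has C(4, 2) = 6 edges. P[all 6 edges red] = (1/2)^6, and likewise for blue, so P[monochromatic] = 2·(1/2)^6 = 2^{1 − 6} = 1/32.
Summing: E[X] = C(24, 4) · 2^{1 − 6} = 10626 · 1/32 = 5313/16.
Numerically: E[X] ≈ 332.062500.

E[X] = C(24,4)·2^(1−C(4,2)) = 5313/16 ≈ 332.062500.


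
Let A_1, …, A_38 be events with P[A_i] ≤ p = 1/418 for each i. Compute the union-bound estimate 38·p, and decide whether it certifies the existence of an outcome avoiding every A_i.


Union bound: P[∪_{i=1}^{38} A_i] ≤ Σ_i P[A_i] ≤ 38·p = 38·(1/418) = 1/11.
Numerically: 1/11 ≈ 0.090909.
Is 1/11 < 1? YES.
Since P[∪ A_i] ≤ 1/11 < 1, the complement has P[∩ A_i^c] ≥ 1 − 1/11 = 10/11 > 0, so some outcome avoids every A_i.

38·p = 1/11 ≈ 0.090909; existence CERTIFIED by the union bound.


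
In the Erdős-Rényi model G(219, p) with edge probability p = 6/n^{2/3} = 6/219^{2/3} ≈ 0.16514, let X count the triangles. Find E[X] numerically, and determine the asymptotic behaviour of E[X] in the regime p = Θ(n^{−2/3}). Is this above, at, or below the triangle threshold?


Number of potential triangles: C(219, 3) = 1726669.
Each occurs with probability p³ ≈ (0.16514)³ ≈ 4.5036592e-03.
By linearity: E[X] = C(219, 3)·p³ ≈ 1726669 · 4.5036592e-03 ≈ 7776.32877.
Since α = 2/3 < 1, p = c/n^{2/3} ≫ 1/n is above the triangle threshold p ~ 1/n. Asymptotically E[X] ~ (c³/6)·n^{3(1−α)} = (6³/6)·n^{1} → ∞; triangles are abundant w.h.p.

E[X] ≈ 7776.32877; in regime p = Θ(1/n^{2/3}) E[X] diverges (above the triangle threshold p ~ 1/n).


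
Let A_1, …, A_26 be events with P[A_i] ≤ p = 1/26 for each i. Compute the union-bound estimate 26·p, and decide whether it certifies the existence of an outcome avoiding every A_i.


Union bound: P[∪_{i=1}^{26} A_i] ≤ Σ_i P[A_i] ≤ 26·p = 26·(1/26) = 1.
Numerically: 1 ≈ 1.0000000.
Is 1 < 1? NO.
Since the bound 1 is ≥ 1, the union bound is uninformative here; it does NOT by itself certify existence.

26·p = 1 ≈ 1.0000000; existence NOT certified by the union bound.


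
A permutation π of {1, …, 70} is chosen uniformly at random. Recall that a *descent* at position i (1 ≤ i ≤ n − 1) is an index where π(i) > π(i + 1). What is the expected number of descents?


Write X = Σ X_I over i = 1, …, 69, with X_I the indicator of one descent.
There are 69 indicators.
For each fixed i, the pair (π(i), π(i+1)) is a uniformly random ordered pair of distinct values from {1, …, 70}; by symmetry P[π(i) > π(i+1)] = 1/2.
By linearity: E[X] = 69 · (1/2) = (70 − 1) · (1/2) = 69/2 ≈ 34.500000.

E[X] = 69/2 = 34.500000.


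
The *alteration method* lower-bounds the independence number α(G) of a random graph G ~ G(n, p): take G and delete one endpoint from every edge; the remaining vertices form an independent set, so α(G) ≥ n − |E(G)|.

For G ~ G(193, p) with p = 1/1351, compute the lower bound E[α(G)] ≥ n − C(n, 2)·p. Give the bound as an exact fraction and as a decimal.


E[|E(G)|] = C(193, 2)·p = 18528 · (1/1351) = 96/7.
E[α(G)] ≥ n − E[|E(G)|] = 193 − 96/7 = 1255/7.
Numerically: ≈ 179.28571.
(This is only a lower bound; the true E[α(G)] may be larger.)

E[α(G)] ≥ 1255/7 ≈ 179.28571.


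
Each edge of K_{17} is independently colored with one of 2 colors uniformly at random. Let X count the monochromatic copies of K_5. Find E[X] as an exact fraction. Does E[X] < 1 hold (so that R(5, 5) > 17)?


E[X] = C(17, 5) · 2^{1 − 10} = 6188 · 2^{−9} = 6188/512.
As a reduced fraction: E[X] = 1547/128 ≈ 12.086.
Is E[X] < 1? NO.
Since E[X] ≥ 1, the first-moment bound is inconclusive at n = 17; it does NOT by itself certify R(5, 5) > 17.

E[X] = 1547/128 ≈ 12.086; E[X] ≥ 1; first-moment method inconclusive here.


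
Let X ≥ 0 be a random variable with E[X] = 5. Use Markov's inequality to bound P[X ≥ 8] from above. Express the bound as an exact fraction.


μ = E[X] = 5, a = 8.
Markov: P[X ≥ 8] ≤ μ/a = (5)/8 = 5/8.
Numerically: ≈ 0.625000.
(Since a = 8 > μ = 5.000000, the bound 5/8 is < 1 and informative.)

P[X ≥ 8] ≤ 5/8 ≈ 0.625000.


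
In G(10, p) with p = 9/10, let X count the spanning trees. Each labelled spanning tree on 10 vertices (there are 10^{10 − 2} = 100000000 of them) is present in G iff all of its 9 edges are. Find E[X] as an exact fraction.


K_10 has 10^{10 − 2} = 100000000 labelled spanning trees.
For each such spanning tree H, let X_H = 1 if all 9 edges of H are present in G. Then P[X_H = 1] = p^{9} = (9/10)^{9} = 387420489/1000000000.
By linearity of expectation: E[X] = Σ_H E[X_H] = 100000000 · p^{9} = 100000000 · 387420489/1000000000 = 387420489/10.
Numerically: E[X] ≈ 3.874e+07.

E[X] = 100000000 · (9/10)^{9} = 387420489/10 ≈ 3.874e+07.


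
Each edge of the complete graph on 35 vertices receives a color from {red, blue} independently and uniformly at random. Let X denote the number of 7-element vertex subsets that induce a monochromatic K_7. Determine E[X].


Let X = Σ_S X_S over the C(35, 7) = 6724520 subsets S of size 7, where X_S = 1 if the K_7 on S is monochromatic.
For a fixed S, the K_7 on S has C(7, 2) = 21 edges. P[all 21 edges red] = (1/2)^21, and likewise for blue, so P[monochromatic] = 2·(1/2)^21 = 2^{1 − 21} = 1/1048576.
By linearity: E[X] = C(35, 7) · 2^{1 − 21} = 6724520 · 1/1048576 = 840565/131072.
Numerically: E[X] ≈ 6.41300.

E[X] = C(35,7)·2^(1−C(7,2)) = 840565/131072 ≈ 6.41300.


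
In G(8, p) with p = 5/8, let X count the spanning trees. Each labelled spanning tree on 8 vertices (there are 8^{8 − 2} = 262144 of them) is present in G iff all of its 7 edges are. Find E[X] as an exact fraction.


K_8 has 8^{8 − 2} = 262144 labelled spanning trees.
For each such spanning tree H, let X_H = 1 if all 7 edges of H are present in G. Then P[X_H = 1] = p^{7} = (5/8)^{7} = 78125/2097152.
By linearity of expectation: E[X] = Σ_H E[X_H] = 262144 · p^{7} = 262144 · 78125/2097152 = 78125/8.
Numerically: E[X] ≈ 9765.62.

E[X] = 262144 · (5/8)^{7} = 78125/8 ≈ 9765.62.


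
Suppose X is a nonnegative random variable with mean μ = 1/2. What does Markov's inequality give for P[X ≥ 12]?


μ = E[X] = 1/2, a = 12.
Markov: P[X ≥ 12] ≤ μ/a = (1/2)/12 = 1/24.
Numerically: ≈ 0.04167.
(Since a = 12 > μ = 0.50000, the bound 1/24 is < 1 and informative.)

P[X ≥ 12] ≤ 1/24 ≈ 0.04167.


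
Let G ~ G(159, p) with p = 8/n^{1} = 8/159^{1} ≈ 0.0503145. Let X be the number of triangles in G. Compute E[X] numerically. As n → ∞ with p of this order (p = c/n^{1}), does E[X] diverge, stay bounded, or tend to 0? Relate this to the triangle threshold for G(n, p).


Number of potential triangles: C(159, 3) = 657359.
Each occurs with probability p³ ≈ (0.0503145)³ ≈ 1.27373355e-04.
By linearity: E[X] = C(159, 3)·p³ ≈ 657359 · 1.27373355e-04 ≈ 83.730021.
Here α = 1, so p = 8/n is exactly at the triangle threshold p ~ 1/n. Asymptotically E[X] → c³/6 = 8³/6 = 256/3 ≈ 85.333333, a bounded constant. In this regime the triangle count is asymptotically Poisson(c³/6).

E[X] ≈ 83.730021; in regime p = Θ(1/n^{1}) E[X] stays bounded (at the triangle threshold p ~ 1/n).


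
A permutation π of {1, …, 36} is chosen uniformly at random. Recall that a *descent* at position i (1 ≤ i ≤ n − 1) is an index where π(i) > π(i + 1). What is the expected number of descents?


Write X = Σ X_I over i = 1, …, 35, with X_I the indicator of one descent.
There are 35 indicators.
For each fixed i, the pair (π(i), π(i+1)) is a uniformly random ordered pair of distinct values from {1, …, 36}; by symmetry P[π(i) > π(i+1)] = 1/2.
By linearity: E[X] = 35 · (1/2) = (36 − 1) · (1/2) = 35/2 ≈ 17.50000.

E[X] = 35/2 = 17.50000.


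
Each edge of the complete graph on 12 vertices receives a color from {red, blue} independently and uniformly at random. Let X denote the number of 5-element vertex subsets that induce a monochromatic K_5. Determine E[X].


Let X = Σ_S X_S over the C(12, 5) = 792 subsets S of size 5, where X_S = 1 if the K_5 on S is monochromatic.
For a fixed S, the K_5 on S has C(5, 2) = 10 edges. P[all 10 edges red] = (1/2)^10, and likewise for blue, so P[monochromatic] = 2·(1/2)^10 = 2^{1 − 10} = 1/512.
By linearity of expectation: E[X] = C(12, 5) · 2^{1 − 10} = 792 · 1/512 = 99/64.
Numerically: E[X] ≈ 1.546875.

E[X] = C(12,5)·2^(1−C(5,2)) = 99/64 ≈ 1.546875.
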